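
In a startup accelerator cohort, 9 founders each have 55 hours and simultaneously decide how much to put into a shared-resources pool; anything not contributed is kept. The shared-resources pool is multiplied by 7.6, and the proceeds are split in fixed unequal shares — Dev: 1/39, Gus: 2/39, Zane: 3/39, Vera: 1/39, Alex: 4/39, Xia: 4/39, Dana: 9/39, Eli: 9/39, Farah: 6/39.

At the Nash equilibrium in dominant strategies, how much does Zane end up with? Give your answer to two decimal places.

151.46 hours

A player with share s gets back 7.6·s per unit contributed, so full contribution is dominant for anyone with s > 1/7.6 = 0.1316 and zero contribution is dominant for anyone below.
The shares above 0.1316 belong to Dana, Eli and Farah, contributing 55 each; the remaining 6 contribute 0. Total contributed: 165.
Zane keeps 55 and receives 7.6 × 165 × 3/39 = 96.46 from the shared-resources pool, for a payoff of 151.46.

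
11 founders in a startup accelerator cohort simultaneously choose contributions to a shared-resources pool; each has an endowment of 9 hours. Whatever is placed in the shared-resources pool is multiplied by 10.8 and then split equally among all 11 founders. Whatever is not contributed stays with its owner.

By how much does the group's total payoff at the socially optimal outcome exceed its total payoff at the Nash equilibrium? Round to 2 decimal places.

Each contributed unit returns 10.8/11 = 0.9818 to its contributor — below 1 — so contributing 0 is dominant for every player. At the Nash equilibrium everyone keeps their 9, and the group total is 11 × 9 = 99.
Each contributed unit returns 10.800 to the group as a whole (0.9818 to each of 11 players), which exceeds 1, so the social optimum is full contribution: group total = 10.800 × 99 = 1069.20.
Efficiency loss = 1069.20 − 99 = 970.20.

970.20 hours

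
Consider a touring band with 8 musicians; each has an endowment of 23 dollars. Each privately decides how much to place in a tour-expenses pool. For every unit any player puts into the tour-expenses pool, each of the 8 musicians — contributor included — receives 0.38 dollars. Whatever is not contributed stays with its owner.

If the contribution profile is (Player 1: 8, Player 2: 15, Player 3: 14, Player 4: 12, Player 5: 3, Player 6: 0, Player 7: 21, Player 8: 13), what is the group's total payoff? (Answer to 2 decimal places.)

Total contributed: 8 + 15 + 14 + 12 + 3 + 0 + 21 + 13 = 86; total kept: 8 × 23 − 86 = 98.
The tour-expenses pool pays out 0.38 × 8 × 86 = 261.44 in aggregate.
Group total = 98 + 261.44 = 359.44.

359.44 dollars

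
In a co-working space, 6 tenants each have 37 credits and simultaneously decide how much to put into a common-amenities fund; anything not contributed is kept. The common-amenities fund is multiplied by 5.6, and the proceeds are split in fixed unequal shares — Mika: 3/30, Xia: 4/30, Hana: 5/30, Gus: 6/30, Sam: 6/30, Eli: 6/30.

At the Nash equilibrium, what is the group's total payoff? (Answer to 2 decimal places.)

A player with share s gets back 5.6·s per unit contributed, so full contribution is dominant for anyone with s > 1/5.6 = 0.1786 and zero contribution is dominant for anyone below.
Gus, Sam and Eli clear that bar, contributing 37 each; the remaining 3 contribute 0. Total contributed: 111.
The common-amenities fund pays out 5.6 × 111 = 621.60 in total (split across the unequal shares, but the aggregate is all that matters for the group sum).
The 3 free-riders keep 37 each, adding 111. Group total = 111 + 621.60 = 732.60.

732.60 credits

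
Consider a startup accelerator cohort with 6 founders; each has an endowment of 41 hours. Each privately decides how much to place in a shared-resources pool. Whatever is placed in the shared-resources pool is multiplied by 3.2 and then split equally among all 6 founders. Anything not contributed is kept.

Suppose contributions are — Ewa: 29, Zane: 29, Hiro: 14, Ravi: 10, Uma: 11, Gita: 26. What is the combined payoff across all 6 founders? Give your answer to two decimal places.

507.80 hours

Total contributed: 29 + 29 + 14 + 10 + 11 + 26 = 119; total kept: 6 × 41 − 119 = 127.
The shared-resources pool pays out 3.2 × 119 = 380.80 in aggregate.
Group total = 127 + 380.80 = 507.80.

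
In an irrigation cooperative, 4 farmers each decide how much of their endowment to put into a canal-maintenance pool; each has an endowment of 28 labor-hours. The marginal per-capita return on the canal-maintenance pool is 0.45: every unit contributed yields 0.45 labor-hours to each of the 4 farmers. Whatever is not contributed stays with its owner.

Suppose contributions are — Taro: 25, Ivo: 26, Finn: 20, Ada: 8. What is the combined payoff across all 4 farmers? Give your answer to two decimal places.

Total contributed: 25 + 26 + 20 + 8 = 79; total kept: 4 × 28 − 79 = 33.
The canal-maintenance pool pays out 0.45 × 4 × 79 = 142.20 in aggregate.
Group total = 33 + 142.20 = 175.20.

175.20 labor-hours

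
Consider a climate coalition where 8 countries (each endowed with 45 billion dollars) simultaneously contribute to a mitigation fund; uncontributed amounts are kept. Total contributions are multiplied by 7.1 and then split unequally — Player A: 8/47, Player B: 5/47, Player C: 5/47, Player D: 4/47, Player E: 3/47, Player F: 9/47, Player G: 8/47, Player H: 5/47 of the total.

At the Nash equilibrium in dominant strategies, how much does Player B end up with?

For player j, contributing a unit is worthwhile iff 7.1 × (j's share) ≥ 1, i.e. iff j's share is at least 0.1408.
Player A, Player F and Player G clear that bar, contributing 45 each; the remaining 5 contribute 0. Total contributed: 135.
Player B keeps 45 and receives 7.1 × 135 × 5/47 = 101.97 from the mitigation fund, for a payoff of 146.97.

146.97 billion dollars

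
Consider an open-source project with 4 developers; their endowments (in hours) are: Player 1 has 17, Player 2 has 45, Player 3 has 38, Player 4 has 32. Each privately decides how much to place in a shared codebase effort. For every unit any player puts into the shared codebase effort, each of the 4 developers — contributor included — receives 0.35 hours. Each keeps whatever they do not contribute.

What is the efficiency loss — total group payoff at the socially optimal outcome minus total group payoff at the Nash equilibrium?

52.80 hours

The private return per contributed unit is 0.35 < 1 for everyone, so the Nash equilibrium is zero contribution and the group total is Σ E_j = 17 + 45 + 38 + 32 = 132.
Each contributed unit returns 1.400 to the group, so the social optimum is full contribution by everyone: group total = 1.400 × 132 = 184.80.
Efficiency loss = (1.400 − 1) × 132 = 52.80.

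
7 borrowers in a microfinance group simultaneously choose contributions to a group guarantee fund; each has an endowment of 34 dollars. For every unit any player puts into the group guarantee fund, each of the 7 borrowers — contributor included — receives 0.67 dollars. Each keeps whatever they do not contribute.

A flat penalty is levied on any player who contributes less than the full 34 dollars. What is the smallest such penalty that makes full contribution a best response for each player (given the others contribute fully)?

11.22 dollars

Given the others contribute fully, the best deviation is to contribute 0 (any partial contribution still incurs the fine and gives up units whose private return 0.67 is below 1).
Deviating from 34 to 0 saves 34 dollars but forfeits the deviator's share of the drop in the group guarantee fund: 0.67 × 34 = 22.78.
So the deviation gain is 34 − 22.78 = 11.22, and the fine must be at least 11.22 dollars to wipe it out.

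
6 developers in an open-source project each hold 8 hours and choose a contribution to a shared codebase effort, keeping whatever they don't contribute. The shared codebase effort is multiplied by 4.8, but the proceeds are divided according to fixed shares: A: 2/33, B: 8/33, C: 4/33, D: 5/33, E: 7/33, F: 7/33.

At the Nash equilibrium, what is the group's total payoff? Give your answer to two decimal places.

139.20 hours

Player j's private return per contributed unit is 4.8 × (j's share). Contributing is weakly dominant for j when that share is at least 1/4.8 = 0.2083, and contributing 0 is dominant otherwise.
The shares above 0.2083 belong to B, E and F, contributing 8 each; the remaining 3 contribute 0. Total contributed: 24.
The shared codebase effort pays out 4.8 × 24 = 115.20 in total (split across the unequal shares, but the aggregate is all that matters for the group sum).
The 3 free-riders keep 8 each, adding 24. Group total = 24 + 115.20 = 139.20.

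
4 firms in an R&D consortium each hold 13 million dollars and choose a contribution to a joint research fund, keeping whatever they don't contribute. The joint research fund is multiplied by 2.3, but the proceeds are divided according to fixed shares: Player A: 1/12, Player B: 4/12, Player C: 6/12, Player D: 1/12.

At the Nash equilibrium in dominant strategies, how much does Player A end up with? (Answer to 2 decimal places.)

Player j's private return per contributed unit is 2.3 × (j's share). Contributing is weakly dominant for j when that share is at least 1/2.3 = 0.4348, and contributing 0 is dominant otherwise.
Only Player C (6/12) clears that bar, contributing 13; the remaining 3 contribute 0. Total contributed: 13.
Player A keeps 13 and receives 2.3 × 13 × 1/12 = 2.49 from the joint research fund, for a payoff of 15.49.

15.49 million dollars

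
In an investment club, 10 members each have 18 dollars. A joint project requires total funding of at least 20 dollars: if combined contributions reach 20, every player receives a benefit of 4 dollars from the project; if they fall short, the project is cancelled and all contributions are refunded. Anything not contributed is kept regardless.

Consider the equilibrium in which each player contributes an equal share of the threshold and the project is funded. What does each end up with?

Equal share of the threshold: 20/10 = 2.
At this profile no one gains by cutting their contribution: any cut drops the total below 20, the project is cancelled, contributions are refunded, and the deviator ends with 18, which is less than 18 − 2 + 4 = 20. Contributing more than 2 just wastes the excess. So contributing exactly 2 is a best response.
Each player's payoff: 18 − 2 + 4 = 20.

20 dollars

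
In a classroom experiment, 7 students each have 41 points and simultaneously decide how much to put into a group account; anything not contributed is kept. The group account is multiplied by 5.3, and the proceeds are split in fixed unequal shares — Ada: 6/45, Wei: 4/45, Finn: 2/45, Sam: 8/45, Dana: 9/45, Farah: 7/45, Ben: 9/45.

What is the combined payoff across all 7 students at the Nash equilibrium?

639.60 points

A player with share s gets back 5.3·s per unit contributed, so full contribution is dominant for anyone with s > 1/5.3 = 0.1887 and zero contribution is dominant for anyone below.
Dana and Ben are above the threshold, contributing 41 each; the remaining 5 contribute 0. Total contributed: 82.
The group account pays out 5.3 × 82 = 434.60 in total (split across the unequal shares, but the aggregate is all that matters for the group sum).
The 5 free-riders keep 41 each, adding 205. Group total = 205 + 434.60 = 639.60.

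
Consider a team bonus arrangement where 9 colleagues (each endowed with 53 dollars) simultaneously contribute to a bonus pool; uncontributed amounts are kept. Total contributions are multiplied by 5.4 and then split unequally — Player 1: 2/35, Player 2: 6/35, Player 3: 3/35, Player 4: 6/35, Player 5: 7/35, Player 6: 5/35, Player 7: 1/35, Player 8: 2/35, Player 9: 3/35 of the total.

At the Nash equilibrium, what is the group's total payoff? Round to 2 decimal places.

Each unit j contributes comes back to j as 5.4 × (j's share), so j prefers to contribute only if that share exceeds 1/5.4 = 0.1852; otherwise keeping the unit dominates.
Player 5 alone (share 7/35) is above the threshold, contributing 53; the remaining 8 contribute 0. Total contributed: 53.
The bonus pool pays out 5.4 × 53 = 286.20 in total (split across the unequal shares, but the aggregate is all that matters for the group sum).
The 8 free-riders keep 53 each, adding 424. Group total = 424 + 286.20 = 710.20.

710.20 dollars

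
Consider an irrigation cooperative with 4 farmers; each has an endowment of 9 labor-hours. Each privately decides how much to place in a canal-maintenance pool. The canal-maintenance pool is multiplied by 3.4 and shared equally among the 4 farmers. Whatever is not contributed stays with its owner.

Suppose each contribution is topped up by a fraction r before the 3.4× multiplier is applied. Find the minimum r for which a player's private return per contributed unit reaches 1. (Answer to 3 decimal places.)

0.176

With matching at rate r, one contributed unit becomes (1 + r) in the canal-maintenance pool and returns 3.4 × (1 + r) / 4 to the contributor.
Setting this equal to 1: 1 + r = 4/3.4 = 1.1765.
So the minimum matching rate is r = 1.1765 − 1 = 0.176.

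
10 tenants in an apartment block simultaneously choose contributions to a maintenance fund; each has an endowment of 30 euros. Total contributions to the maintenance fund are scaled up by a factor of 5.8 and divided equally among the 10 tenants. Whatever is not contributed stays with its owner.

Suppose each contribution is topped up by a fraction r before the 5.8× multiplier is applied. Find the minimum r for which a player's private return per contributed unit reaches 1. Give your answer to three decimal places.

0.724

With matching at rate r, one contributed unit becomes (1 + r) in the maintenance fund and returns 5.8 × (1 + r) / 10 to the contributor.
Setting this equal to 1: 1 + r = 10/5.8 = 1.7241.
So the minimum matching rate is r = 1.7241 − 1 = 0.724.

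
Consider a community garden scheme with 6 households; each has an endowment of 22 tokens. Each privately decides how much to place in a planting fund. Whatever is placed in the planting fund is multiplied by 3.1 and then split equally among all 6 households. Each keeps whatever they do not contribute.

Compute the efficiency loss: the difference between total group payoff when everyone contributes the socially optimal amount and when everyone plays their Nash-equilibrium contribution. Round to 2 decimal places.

277.20 tokens

Each contributed unit returns 3.1/6 = 0.5167 to its contributor — below 1 — so contributing 0 is dominant for every player. At the Nash equilibrium everyone keeps their 22, and the group total is 6 × 22 = 132.
Each contributed unit returns 3.100 to the group as a whole (0.5167 to each of 6 players), which exceeds 1, so the social optimum is full contribution: group total = 3.100 × 132 = 409.20.
Efficiency loss = 409.20 − 132 = 277.20.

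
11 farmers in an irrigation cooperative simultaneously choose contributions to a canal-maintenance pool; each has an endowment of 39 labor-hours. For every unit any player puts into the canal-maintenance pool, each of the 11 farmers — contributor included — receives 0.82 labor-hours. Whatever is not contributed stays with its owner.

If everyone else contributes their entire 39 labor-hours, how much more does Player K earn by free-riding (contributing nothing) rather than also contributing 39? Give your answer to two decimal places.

7.02 labor-hours

Switching from a contribution of 39 to 0 lets Player K keep an extra 39 labor-hours, but lowers the canal-maintenance pool by 39, which costs Player K their own share of that drop: 0.82 × 39 = 31.98.
Net gain = 39 − 31.98 = 7.02. The private return per contributed unit (0.82) is below 1, so free-riding is indeed the best response regardless of what the others do.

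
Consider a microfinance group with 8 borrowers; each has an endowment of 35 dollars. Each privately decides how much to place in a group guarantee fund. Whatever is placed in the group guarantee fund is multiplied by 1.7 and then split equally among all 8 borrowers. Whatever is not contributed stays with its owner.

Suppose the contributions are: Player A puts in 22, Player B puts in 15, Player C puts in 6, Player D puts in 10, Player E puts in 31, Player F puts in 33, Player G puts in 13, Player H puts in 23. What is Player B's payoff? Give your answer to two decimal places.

Total contributed: 22 + 15 + 6 + 10 + 31 + 33 + 13 + 23 = 153.
Each receives 1.7 × 153 / 8 = 32.51 from the group guarantee fund.
Player B keeps 35 − 15 = 20, so Player B's payoff is 20 + 32.51 = 52.51.

52.51 dollars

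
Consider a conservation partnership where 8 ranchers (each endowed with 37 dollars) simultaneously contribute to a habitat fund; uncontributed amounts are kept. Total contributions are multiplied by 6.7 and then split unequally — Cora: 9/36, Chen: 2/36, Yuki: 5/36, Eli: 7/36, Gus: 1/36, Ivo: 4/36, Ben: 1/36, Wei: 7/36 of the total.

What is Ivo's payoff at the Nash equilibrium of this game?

A player with share s gets back 6.7·s per unit contributed, so full contribution is dominant for anyone with s > 1/6.7 = 0.1493 and zero contribution is dominant for anyone below.
Cora, Eli and Wei clear that bar, contributing 37 each; the remaining 5 contribute 0. Total contributed: 111.
Ivo keeps 37 and receives 6.7 × 111 × 4/36 = 82.63 from the habitat fund, for a payoff of 119.63.

119.63 dollars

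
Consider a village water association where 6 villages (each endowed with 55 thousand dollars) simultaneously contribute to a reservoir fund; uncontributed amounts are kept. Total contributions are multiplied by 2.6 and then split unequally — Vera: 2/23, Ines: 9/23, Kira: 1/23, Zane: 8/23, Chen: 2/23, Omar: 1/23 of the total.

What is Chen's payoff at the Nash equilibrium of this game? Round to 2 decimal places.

For player j, contributing a unit is worthwhile iff 2.6 × (j's share) ≥ 1, i.e. iff j's share is at least 0.3846.
Only Ines (9/23) clears that bar, contributing 55; the remaining 5 contribute 0. Total contributed: 55.
Chen keeps 55 and receives 2.6 × 55 × 2/23 = 12.43 from the reservoir fund, for a payoff of 67.43.

67.43 thousand dollars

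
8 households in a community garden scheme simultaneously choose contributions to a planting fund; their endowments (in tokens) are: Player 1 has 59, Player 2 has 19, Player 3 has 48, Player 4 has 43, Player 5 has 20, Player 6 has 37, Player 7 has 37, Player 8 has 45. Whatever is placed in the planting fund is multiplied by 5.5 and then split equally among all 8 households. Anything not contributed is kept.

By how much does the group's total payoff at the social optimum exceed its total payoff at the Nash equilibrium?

1386.00 tokens

The private return per contributed unit is 5.5/8 = 0.6875 < 1 for every player regardless of endowment, so the Nash equilibrium is zero contribution and the group total is Σ E_j = 59 + 19 + 48 + 43 + 20 + 37 + 37 + 45 = 308.
Each contributed unit returns 5.500 to the group, so the social optimum is full contribution by everyone: group total = 5.500 × 308 = 1694.00.
Efficiency loss = (5.500 − 1) × 308 = 1386.00.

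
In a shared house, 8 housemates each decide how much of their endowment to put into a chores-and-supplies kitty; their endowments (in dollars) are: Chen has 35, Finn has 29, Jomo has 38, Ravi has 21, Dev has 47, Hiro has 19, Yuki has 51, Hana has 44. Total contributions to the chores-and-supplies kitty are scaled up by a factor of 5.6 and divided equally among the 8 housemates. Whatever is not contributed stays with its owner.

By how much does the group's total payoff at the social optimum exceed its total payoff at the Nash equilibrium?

The private return per contributed unit is 5.6/8 = 0.7000 < 1 for every player regardless of endowment, so the Nash equilibrium is zero contribution and the group total is Σ E_j = 35 + 29 + 38 + 21 + 47 + 19 + 51 + 44 = 284.
Each contributed unit returns 5.600 to the group, so the social optimum is full contribution by everyone: group total = 5.600 × 284 = 1590.40.
Efficiency loss = (5.600 − 1) × 284 = 1306.40.

1306.40 dollars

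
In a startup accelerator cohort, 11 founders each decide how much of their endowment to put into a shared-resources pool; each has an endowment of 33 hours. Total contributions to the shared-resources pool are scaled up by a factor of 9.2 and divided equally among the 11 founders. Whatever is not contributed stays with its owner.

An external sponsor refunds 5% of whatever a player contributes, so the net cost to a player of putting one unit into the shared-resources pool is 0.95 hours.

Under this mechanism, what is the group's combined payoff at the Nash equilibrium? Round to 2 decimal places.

With the mechanism, a contributed unit returns (9.2/11) / 0.95 = 0.8804 per unit of net cost — still below 1 — so contributing 0 remains dominant for every player.
Everyone keeps their endowment and the group total is 11 × 33 = 363.

363.00 hours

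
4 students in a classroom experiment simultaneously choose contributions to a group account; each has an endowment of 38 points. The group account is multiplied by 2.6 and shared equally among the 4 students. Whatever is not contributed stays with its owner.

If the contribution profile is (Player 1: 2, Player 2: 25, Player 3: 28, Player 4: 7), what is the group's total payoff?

Total contributed: 2 + 25 + 28 + 7 = 62; total kept: 4 × 38 − 62 = 90.
The group account pays out 2.6 × 62 = 161.20 in aggregate.
Group total = 90 + 161.20 = 251.20.

251.20 points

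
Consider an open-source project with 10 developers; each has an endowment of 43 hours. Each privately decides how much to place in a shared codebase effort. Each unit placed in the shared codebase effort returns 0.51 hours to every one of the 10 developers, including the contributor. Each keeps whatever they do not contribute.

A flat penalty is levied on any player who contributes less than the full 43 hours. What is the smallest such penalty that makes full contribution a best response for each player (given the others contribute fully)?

Given the others contribute fully, the best deviation is to contribute 0 (any partial contribution still incurs the fine and gives up units whose private return 0.51 is below 1).
Deviating from 43 to 0 saves 43 hours but forfeits the deviator's share of the drop in the shared codebase effort: 0.51 × 43 = 21.93.
So the deviation gain is 43 − 21.93 = 21.07, and the fine must be at least 21.07 hours to wipe it out.

21.07 hours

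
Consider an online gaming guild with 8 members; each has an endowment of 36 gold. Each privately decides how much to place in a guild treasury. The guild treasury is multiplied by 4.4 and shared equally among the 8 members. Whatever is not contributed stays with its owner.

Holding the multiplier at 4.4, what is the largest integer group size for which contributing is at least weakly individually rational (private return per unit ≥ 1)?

Private return per unit is 4.4/(group size), which is ≥ 1 whenever the group size is ≤ 4.4.
The largest such integer is 4.

4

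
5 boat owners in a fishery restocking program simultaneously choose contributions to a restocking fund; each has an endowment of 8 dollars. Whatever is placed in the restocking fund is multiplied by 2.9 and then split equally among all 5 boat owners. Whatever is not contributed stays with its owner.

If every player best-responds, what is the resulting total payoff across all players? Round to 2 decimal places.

40.00 dollars

Each contributed unit returns 2.9/5 = 0.5800 to its contributor — below 1 — so contributing 0 is dominant for every player. At the Nash equilibrium everyone keeps their 8, and the group total is 5 × 8 = 40.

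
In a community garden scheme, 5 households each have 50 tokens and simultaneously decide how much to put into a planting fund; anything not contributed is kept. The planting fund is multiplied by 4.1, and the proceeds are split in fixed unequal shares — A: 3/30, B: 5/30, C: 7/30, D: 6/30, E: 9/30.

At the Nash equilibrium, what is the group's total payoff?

405.00 tokens

Each unit j contributes comes back to j as 4.1 × (j's share), so j prefers to contribute only if that share exceeds 1/4.1 = 0.2439; otherwise keeping the unit dominates.
Only E (9/30) clears that bar, contributing 50; the remaining 4 contribute 0. Total contributed: 50.
The planting fund pays out 4.1 × 50 = 205.00 in total (split across the unequal shares, but the aggregate is all that matters for the group sum).
The 4 free-riders keep 50 each, adding 200. Group total = 200 + 205.00 = 405.00.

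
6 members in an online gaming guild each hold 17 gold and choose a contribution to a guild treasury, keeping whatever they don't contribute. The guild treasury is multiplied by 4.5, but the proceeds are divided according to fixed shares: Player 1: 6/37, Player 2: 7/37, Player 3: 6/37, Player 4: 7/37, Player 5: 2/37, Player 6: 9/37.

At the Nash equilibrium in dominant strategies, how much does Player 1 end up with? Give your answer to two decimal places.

For player j, contributing a unit is worthwhile iff 4.5 × (j's share) ≥ 1, i.e. iff j's share is at least 0.2222.
Only Player 6 (9/37) clears that bar, contributing 17; the remaining 5 contribute 0. Total contributed: 17.
Player 1 keeps 17 and receives 4.5 × 17 × 6/37 = 12.41 from the guild treasury, for a payoff of 29.41.

29.41 gold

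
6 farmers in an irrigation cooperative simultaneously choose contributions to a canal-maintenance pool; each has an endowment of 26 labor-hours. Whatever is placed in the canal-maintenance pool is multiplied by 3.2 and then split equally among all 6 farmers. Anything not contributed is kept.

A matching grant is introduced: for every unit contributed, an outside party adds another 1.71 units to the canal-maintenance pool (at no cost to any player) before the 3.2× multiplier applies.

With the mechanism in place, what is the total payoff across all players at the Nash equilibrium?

Under the mechanism each unit contributed yields 3.2 × 2.71 / 6 = 1.4453 back to its contributor per unit of net cost, which exceeds 1, making full contribution the dominant choice for everyone.
At the Nash equilibrium everyone contributes 26. Group total payoff = 3.2 × 2.71 × 156 = 1352.83.

1352.83 labor-hours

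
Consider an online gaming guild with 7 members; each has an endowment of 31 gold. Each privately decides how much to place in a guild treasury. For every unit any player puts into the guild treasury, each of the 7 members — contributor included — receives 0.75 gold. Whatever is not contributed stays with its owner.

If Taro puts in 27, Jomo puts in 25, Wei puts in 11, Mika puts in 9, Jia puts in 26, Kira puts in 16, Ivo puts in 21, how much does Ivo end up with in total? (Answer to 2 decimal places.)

Total contributed: 27 + 25 + 11 + 9 + 26 + 16 + 21 = 135.
Each receives 0.75 × 135 = 101.25 from the guild treasury.
Ivo keeps 31 − 21 = 10, so Ivo's payoff is 10 + 101.25 = 111.25.

111.25 gold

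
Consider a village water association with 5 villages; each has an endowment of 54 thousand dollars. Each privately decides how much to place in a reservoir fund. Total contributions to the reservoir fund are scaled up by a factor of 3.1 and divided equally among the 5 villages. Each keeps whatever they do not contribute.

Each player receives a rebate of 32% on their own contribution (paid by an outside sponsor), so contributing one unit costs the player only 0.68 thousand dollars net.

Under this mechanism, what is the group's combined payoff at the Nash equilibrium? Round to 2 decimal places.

The effective private return is (3.1/5) / 0.68 = 0.9118, which is still under 1, so the mechanism doesn't change anyone's dominant strategy: zero contribution.
At the Nash equilibrium no one contributes; group total payoff = 5 × 54 = 270.

270.00 thousand dollars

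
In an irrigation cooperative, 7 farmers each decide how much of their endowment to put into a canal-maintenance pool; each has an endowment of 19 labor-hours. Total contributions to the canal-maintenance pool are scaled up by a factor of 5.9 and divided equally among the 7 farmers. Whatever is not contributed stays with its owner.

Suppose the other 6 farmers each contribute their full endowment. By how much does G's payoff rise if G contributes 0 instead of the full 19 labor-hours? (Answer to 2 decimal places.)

Switching from a contribution of 19 to 0 lets G keep an extra 19 labor-hours, but lowers the canal-maintenance pool by 19, which costs G their own share of that drop: 5.9/7 × 19 = 16.01.
Net gain = 19 − 16.01 = 2.99. The private return per contributed unit (0.8429) is below 1, so free-riding is indeed the best response regardless of what the others do.

2.99 labor-hours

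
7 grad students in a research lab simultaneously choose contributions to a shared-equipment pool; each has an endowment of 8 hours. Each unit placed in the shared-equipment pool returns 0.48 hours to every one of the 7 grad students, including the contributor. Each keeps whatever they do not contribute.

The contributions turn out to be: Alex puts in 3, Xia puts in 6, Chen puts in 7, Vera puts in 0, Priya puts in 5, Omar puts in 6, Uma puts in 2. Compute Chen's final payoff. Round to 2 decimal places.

14.92 hours

Total contributed: 3 + 6 + 7 + 0 + 5 + 6 + 2 = 29.
Each receives 0.48 × 29 = 13.92 from the shared-equipment pool.
Chen keeps 8 − 7 = 1, so Chen's payoff is 1 + 13.92 = 14.92.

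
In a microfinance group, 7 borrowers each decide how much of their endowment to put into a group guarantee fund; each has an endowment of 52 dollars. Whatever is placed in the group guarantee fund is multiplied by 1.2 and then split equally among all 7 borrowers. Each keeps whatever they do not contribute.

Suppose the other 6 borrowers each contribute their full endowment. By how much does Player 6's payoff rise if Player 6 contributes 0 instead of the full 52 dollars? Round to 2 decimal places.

43.09 dollars

Switching from a contribution of 52 to 0 lets Player 6 keep an extra 52 dollars, but lowers the group guarantee fund by 52, which costs Player 6 their own share of that drop: 1.2/7 × 52 = 8.91.
Net gain = 52 − 8.91 = 43.09. The private return per contributed unit (0.1714) is below 1, so free-riding is indeed the best response regardless of what the others do.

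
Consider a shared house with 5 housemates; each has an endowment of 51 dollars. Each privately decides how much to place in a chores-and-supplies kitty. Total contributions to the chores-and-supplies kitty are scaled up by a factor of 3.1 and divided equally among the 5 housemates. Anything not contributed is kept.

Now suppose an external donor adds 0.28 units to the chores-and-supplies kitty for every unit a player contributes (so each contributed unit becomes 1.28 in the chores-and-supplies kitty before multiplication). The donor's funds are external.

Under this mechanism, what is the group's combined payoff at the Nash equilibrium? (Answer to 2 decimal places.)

With the mechanism, a contributed unit returns 3.1 × 1.28 / 5 = 0.7936 per unit of net cost — still below 1 — so contributing 0 remains dominant for every player.
Everyone keeps their endowment and the group total is 5 × 51 = 255.

255.00 dollars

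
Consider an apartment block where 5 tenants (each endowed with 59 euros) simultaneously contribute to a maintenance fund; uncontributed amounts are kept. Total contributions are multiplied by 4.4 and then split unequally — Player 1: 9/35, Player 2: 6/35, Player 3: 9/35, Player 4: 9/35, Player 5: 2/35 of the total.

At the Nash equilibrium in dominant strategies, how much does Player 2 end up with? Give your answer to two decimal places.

Player j's private return per contributed unit is 4.4 × (j's share). Contributing is weakly dominant for j when that share is at least 1/4.4 = 0.2273, and contributing 0 is dominant otherwise.
The shares above 0.2273 belong to Player 1, Player 3 and Player 4, contributing 59 each; the remaining 2 contribute 0. Total contributed: 177.
Player 2 keeps 59 and receives 4.4 × 177 × 6/35 = 133.51 from the maintenance fund, for a payoff of 192.51.

192.51 euros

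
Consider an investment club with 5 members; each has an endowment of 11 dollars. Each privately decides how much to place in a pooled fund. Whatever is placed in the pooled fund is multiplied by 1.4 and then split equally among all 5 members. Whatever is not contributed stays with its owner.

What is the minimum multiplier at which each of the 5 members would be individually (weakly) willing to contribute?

5

A contributed unit returns (multiplier)/5 to its contributor.
This reaches 1 exactly when the multiplier is 5.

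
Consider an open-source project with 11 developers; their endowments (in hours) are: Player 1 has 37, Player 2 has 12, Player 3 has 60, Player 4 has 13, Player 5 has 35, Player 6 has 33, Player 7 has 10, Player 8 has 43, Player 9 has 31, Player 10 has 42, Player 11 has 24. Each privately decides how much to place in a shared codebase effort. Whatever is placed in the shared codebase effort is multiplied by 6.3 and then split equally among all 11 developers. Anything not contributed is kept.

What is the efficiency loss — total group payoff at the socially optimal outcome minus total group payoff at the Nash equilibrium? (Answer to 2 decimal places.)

The private return per contributed unit is 6.3/11 = 0.5727 < 1 for every player regardless of endowment, so the Nash equilibrium is zero contribution and the group total is Σ E_j = 37 + 12 + 60 + 13 + 35 + 33 + 10 + 43 + 31 + 42 + 24 = 340.
Each contributed unit returns 6.300 to the group, so the social optimum is full contribution by everyone: group total = 6.300 × 340 = 2142.00.
Efficiency loss = (6.300 − 1) × 340 = 1802.00.

1802.00 hours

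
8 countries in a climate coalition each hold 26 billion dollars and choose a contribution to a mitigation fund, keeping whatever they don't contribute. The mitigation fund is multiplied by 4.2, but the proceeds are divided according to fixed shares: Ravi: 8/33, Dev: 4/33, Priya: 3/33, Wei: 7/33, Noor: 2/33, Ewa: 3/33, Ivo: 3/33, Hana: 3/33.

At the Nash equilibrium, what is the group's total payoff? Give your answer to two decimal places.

Player j's private return per contributed unit is 4.2 × (j's share). Contributing is weakly dominant for j when that share is at least 1/4.2 = 0.2381, and contributing 0 is dominant otherwise.
Only Ravi (8/33) clears that bar, contributing 26; the remaining 7 contribute 0. Total contributed: 26.
The mitigation fund pays out 4.2 × 26 = 109.20 in total (split across the unequal shares, but the aggregate is all that matters for the group sum).
The 7 free-riders keep 26 each, adding 182. Group total = 182 + 109.20 = 291.20.

291.20 billion dollars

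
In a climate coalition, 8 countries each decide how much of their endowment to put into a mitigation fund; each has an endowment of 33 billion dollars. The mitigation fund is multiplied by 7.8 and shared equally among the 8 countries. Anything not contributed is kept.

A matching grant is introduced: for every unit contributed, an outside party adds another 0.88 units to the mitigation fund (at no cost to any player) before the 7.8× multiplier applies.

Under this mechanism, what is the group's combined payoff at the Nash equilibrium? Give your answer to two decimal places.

The effective private return per unit is now 7.8 × 1.88 / 8 = 1.8330 > 1, so every player's dominant strategy flips to full contribution.
So the Nash equilibrium is full contribution by all 8; the group earns 7.8 × 1.88 × 264 = 3871.30.

3871.30 billion dollars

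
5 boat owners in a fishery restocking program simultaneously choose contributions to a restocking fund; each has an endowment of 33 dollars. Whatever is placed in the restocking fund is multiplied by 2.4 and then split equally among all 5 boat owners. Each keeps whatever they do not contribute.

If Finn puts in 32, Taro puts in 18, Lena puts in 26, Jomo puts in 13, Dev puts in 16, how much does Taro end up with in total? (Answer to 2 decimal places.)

65.40 dollars

Total contributed: 32 + 18 + 26 + 13 + 16 = 105.
Each receives 2.4 × 105 / 5 = 50.40 from the restocking fund.
Taro keeps 33 − 18 = 15, so Taro's payoff is 15 + 50.40 = 65.40.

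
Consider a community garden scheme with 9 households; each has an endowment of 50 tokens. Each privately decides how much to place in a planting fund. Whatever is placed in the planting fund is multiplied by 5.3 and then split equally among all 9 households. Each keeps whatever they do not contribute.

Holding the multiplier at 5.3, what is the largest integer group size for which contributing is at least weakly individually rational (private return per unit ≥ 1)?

5

Private return per unit is 5.3/(group size), which is ≥ 1 whenever the group size is ≤ 5.3.
The largest such integer is 5.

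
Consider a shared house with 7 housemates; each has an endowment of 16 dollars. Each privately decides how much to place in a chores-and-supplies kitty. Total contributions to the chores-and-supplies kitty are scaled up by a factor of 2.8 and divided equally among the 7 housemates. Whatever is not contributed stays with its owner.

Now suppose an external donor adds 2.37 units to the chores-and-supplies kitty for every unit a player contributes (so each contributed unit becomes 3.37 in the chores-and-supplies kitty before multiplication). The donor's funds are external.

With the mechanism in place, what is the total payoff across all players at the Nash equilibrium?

1056.83 dollars

The effective private return per unit is now 2.8 × 3.37 / 7 = 1.3480 > 1, so every player's dominant strategy flips to full contribution.
So the Nash equilibrium is full contribution by all 7; the group earns 2.8 × 3.37 × 112 = 1056.83.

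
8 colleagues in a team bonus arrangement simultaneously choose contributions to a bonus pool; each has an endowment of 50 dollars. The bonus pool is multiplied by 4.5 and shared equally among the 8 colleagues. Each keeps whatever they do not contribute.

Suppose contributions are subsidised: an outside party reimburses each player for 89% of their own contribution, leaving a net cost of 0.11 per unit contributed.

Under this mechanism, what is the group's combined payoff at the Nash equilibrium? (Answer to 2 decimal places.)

With the mechanism, a contributed unit returns (4.5/8) / 0.11 = 5.1136 per unit of net cost to the contributor — now above 1 — so contributing fully is weakly dominant for every player.
At the Nash equilibrium everyone contributes 50. Group total payoff = 8 × (50 × 0.89 + 4.5 × 50) = 2156.00.

2156.00 dollars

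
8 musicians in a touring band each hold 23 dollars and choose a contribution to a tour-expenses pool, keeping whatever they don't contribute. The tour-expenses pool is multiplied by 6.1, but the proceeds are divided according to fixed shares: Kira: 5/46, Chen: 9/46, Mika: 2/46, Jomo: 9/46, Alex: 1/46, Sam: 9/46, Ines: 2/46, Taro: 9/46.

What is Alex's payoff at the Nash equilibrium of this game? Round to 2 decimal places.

For player j, contributing a unit is worthwhile iff 6.1 × (j's share) ≥ 1, i.e. iff j's share is at least 0.1639.
The shares above 0.1639 belong to Chen, Jomo, Sam and Taro, contributing 23 each; the remaining 4 contribute 0. Total contributed: 92.
Alex keeps 23 and receives 6.1 × 92 × 1/46 = 12.20 from the tour-expenses pool, for a payoff of 35.20.

35.20 dollars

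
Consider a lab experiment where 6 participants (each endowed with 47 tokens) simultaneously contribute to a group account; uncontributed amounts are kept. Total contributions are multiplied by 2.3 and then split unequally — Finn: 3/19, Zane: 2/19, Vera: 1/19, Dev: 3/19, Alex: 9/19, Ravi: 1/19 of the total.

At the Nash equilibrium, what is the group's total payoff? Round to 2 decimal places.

343.10 tokens

A player with share s gets back 2.3·s per unit contributed, so full contribution is dominant for anyone with s > 1/2.3 = 0.4348 and zero contribution is dominant for anyone below.
The only share above 0.4348 is Alex's 9/19, contributing 47; the remaining 5 contribute 0. Total contributed: 47.
The group account pays out 2.3 × 47 = 108.10 in total (split across the unequal shares, but the aggregate is all that matters for the group sum).
The 5 free-riders keep 47 each, adding 235. Group total = 235 + 108.10 = 343.10.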